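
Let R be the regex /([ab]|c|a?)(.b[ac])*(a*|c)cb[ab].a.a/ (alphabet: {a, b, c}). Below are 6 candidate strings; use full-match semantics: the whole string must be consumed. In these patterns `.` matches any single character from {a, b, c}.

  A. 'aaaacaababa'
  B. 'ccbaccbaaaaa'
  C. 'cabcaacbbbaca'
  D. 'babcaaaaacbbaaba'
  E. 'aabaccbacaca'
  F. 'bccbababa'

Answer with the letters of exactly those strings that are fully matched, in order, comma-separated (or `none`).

A → no match
B → match
C → match
D → match
E → match
F → match

B, C, D, E, F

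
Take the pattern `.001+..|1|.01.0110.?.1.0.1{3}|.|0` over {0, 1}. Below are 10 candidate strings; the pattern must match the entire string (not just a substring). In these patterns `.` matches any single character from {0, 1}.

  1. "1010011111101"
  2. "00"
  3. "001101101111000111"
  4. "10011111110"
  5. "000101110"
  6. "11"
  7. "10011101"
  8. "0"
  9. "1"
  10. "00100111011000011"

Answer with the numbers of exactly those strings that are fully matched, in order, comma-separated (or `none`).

1 → no match
2 → no match
3 → no match
4 → match
5 → no match
6 → no match
7 → match
8 → match
9 → match
10 → no match

4, 7, 8, 9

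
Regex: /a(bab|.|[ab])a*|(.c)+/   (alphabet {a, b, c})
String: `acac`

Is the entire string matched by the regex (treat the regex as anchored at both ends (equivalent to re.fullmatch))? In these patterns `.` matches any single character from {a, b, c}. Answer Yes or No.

Yes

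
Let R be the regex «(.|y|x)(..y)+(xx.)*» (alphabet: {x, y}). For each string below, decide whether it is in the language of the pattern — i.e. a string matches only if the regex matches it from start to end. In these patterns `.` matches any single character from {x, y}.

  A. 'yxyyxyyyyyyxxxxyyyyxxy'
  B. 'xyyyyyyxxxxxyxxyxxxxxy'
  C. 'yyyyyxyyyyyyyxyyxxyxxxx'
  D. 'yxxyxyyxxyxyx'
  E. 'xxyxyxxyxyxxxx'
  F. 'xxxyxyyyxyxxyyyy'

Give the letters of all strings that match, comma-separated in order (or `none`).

B, F

A → no match
B → match
C → no match
D → no match
E → no match
F → match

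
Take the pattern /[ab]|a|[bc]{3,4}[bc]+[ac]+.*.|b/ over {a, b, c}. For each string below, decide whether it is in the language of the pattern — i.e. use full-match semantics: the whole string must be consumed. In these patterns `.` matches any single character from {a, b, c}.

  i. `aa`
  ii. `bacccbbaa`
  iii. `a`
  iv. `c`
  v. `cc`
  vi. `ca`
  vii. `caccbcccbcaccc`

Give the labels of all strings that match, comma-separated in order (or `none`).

i → no match
ii → no match
iii → match
iv → no match
v → no match
vi → no match
vii → no match

iii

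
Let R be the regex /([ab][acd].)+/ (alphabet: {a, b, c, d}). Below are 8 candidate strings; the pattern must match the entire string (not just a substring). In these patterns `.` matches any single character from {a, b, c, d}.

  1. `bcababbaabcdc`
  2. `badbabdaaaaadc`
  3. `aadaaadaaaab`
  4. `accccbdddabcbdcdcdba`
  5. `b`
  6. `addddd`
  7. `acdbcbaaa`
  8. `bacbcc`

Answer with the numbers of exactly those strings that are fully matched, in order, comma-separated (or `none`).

7, 8

1 → no match
2 → no match
3 → no match
4 → no match
5 → no match
6 → no match
7 → match
8 → match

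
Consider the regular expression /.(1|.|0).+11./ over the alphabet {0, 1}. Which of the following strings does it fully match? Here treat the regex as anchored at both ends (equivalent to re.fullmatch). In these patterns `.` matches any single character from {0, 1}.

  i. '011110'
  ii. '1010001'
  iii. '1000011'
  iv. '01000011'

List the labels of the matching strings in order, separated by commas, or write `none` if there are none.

i

i → match
ii → no match
iii → no match
iv → no match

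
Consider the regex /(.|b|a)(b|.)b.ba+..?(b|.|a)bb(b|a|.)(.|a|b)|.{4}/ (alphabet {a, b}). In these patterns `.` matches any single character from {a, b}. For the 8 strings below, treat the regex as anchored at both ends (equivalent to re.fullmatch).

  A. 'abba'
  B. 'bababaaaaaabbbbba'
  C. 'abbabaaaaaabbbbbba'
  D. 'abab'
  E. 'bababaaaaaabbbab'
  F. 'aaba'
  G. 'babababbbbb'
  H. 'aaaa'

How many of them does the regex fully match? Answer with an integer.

7

A → match
B → match
C → match
D → match
E → match
F → match
G → no match
H → match
Total matched: 7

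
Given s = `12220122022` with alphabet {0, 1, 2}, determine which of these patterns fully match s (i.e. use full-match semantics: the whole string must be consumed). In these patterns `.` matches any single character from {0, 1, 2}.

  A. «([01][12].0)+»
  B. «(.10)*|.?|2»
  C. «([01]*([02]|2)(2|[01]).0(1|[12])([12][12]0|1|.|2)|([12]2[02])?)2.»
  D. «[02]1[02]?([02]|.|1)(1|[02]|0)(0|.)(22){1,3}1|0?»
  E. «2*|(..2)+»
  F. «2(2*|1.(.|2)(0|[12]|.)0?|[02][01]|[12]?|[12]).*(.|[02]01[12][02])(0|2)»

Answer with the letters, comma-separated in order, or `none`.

C

A → no match — must end with `0`
B → no match
C → match
D → no match
E → no match
F → no match — must start with `2`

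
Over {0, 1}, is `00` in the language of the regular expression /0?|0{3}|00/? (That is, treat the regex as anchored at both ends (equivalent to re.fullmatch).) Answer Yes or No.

Yes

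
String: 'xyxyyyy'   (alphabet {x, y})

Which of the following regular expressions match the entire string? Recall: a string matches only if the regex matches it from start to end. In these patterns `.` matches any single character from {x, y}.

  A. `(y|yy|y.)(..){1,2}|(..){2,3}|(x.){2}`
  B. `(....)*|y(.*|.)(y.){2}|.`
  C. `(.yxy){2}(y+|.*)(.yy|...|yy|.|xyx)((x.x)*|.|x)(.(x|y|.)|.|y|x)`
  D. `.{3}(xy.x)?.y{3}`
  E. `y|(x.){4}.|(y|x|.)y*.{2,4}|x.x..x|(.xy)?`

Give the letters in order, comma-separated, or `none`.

A → no match
B → no match
C → no match
D → match
E → no match

D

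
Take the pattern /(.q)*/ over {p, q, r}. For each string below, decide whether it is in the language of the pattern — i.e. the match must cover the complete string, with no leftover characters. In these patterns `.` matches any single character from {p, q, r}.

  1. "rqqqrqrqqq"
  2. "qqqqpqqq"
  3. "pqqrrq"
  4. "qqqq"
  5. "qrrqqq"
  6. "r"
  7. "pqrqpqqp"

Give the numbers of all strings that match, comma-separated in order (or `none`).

1 → match
2 → match
3 → no match
4 → match
5 → no match
6 → no match
7 → no match

1, 2, 4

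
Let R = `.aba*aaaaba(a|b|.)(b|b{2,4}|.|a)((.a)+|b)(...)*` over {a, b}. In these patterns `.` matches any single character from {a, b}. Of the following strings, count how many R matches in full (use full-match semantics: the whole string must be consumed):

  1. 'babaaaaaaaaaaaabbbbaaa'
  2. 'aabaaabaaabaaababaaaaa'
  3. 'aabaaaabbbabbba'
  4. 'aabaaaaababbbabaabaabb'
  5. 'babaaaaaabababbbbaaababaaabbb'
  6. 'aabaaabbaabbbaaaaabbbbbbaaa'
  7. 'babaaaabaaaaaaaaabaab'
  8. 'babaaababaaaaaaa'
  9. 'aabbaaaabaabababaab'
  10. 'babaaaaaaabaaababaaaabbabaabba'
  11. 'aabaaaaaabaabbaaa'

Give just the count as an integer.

1 → no match
2 → no match
3 → no match
4 → match
5 → match
6 → no match
7 → match
8 → no match
9 → no match
10 → match
11 → match
Total matched: 5

5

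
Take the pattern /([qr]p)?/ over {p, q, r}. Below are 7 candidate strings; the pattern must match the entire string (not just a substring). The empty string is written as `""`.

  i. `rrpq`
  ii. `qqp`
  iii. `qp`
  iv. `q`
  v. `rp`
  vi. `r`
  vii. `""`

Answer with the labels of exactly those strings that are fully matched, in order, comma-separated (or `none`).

iii, v, vii

i → no match
ii → no match
iii → match
iv → no match
v → match
vi → no match
vii → match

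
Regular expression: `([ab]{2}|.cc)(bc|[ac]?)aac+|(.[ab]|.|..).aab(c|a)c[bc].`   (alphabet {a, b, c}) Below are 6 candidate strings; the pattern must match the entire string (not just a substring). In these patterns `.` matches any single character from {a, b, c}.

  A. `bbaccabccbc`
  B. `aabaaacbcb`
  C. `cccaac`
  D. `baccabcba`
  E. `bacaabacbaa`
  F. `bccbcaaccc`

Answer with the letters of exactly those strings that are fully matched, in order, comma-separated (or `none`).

A → no match
B → no match
C → match
D → no match
E → no match
F → match

C, F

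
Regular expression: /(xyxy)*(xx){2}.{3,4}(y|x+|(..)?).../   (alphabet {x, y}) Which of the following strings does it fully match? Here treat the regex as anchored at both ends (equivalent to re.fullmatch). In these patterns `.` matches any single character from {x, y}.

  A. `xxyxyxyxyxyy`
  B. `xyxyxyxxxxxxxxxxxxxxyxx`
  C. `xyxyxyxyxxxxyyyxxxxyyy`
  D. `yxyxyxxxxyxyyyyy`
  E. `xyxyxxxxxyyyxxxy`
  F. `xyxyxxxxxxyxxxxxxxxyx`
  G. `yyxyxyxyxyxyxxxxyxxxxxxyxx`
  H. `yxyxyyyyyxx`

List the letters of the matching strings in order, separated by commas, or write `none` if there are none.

C, E, F

A → no match
B → no match
C → match
D → no match
E → match
F → match
G → no match
H → no match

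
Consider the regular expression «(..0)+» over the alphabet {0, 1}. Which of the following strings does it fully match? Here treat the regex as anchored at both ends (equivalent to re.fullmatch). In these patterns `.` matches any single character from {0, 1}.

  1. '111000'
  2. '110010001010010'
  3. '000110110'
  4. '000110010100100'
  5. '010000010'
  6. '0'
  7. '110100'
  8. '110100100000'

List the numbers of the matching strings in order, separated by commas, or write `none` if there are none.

1 → no match
2 → no match
3 → match
4 → match
5 → match
6 → no match
7 → match
8 → match

3, 4, 5, 7, 8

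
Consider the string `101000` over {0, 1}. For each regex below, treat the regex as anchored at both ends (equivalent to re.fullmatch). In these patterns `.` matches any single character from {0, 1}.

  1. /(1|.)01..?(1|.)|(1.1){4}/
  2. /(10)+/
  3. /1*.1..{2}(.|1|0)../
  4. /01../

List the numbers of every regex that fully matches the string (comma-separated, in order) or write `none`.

1

1 → match
2 → no match — must end with `10`
3 → no match
4 → no match — must start with `01`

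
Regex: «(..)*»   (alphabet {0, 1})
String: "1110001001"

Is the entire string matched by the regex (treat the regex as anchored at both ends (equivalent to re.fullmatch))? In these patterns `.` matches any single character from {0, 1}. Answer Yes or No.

Yes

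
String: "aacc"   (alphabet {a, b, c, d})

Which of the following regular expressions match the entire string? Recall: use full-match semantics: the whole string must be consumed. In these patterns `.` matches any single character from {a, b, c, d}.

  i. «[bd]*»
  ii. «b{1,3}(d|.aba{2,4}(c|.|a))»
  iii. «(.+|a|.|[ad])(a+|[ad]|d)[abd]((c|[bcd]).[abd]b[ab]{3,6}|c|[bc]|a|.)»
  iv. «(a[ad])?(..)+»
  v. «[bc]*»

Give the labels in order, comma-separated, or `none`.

iv

i → no match
ii → no match — must start with "b"
iii → no match
iv → match
v → no match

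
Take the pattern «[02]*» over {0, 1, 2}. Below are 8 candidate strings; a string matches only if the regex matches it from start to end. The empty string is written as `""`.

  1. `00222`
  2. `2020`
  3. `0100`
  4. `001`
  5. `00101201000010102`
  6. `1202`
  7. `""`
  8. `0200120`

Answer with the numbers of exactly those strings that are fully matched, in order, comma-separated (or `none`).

1 → match
2 → match
3 → no match
4 → no match
5 → no match
6 → no match
7 → match
8 → no match

1, 2, 7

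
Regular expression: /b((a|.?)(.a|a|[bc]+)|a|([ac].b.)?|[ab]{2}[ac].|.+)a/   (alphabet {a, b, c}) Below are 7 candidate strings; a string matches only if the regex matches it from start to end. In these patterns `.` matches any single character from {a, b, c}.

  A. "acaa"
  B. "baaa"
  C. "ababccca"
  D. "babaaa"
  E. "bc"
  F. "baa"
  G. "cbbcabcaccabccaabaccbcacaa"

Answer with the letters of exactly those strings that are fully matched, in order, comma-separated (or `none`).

B, D, F

A → no match — must start with "b"
B → match
C → no match — must start with "b"
D → match
E → no match — must end with "a"
F → match
G → no match — must start with "b"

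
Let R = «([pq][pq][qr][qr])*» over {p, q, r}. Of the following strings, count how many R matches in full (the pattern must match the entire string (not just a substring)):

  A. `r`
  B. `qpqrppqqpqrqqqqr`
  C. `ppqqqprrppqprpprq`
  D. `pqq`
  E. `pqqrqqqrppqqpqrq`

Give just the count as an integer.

A. `r` → no match
B → match
C → no match
D. `pqq` → no match
E → match
Total matched: 2

2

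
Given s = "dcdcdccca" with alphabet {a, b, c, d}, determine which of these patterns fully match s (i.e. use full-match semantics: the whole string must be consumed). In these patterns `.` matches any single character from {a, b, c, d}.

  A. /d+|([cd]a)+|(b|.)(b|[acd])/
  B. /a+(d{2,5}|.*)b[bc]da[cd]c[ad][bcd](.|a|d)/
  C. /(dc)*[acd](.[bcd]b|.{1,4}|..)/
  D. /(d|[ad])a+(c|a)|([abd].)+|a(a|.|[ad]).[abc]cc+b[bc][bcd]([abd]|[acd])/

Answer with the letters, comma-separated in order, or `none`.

A → no match
B → no match — must start with "a"
C → match
D → no match

C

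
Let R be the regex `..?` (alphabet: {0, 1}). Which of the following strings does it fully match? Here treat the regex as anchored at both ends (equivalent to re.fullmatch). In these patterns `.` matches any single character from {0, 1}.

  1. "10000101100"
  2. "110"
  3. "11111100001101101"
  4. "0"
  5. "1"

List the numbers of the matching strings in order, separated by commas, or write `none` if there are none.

1 → no match
2 → no match
3 → no match
4 → match
5 → match

4, 5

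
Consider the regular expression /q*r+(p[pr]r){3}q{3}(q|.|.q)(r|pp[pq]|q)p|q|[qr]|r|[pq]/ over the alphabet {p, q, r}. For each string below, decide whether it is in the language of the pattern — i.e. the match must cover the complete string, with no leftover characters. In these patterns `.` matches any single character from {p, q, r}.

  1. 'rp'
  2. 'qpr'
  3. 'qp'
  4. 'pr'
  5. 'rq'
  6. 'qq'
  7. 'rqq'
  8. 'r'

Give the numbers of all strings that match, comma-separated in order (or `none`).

1 → no match
2 → no match
3 → no match
4 → no match
5 → no match
6 → no match
7 → no match
8 → match

8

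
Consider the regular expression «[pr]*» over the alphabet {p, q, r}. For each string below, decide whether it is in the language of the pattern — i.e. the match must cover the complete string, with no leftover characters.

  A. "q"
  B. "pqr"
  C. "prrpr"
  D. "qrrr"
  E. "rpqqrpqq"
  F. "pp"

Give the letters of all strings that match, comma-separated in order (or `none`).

A → no match
B → no match
C → match
D → no match
E → no match
F → match

C, F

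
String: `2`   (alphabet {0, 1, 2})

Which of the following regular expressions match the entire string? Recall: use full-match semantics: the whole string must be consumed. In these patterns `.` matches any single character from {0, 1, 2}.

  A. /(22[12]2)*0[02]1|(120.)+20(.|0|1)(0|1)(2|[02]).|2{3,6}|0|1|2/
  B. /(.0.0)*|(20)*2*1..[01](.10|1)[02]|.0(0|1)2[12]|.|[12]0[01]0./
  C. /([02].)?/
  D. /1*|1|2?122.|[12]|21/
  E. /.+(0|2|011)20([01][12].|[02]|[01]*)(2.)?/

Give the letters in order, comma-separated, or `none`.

A → match
B → match
C → no match
D → match
E → no match

A, B, D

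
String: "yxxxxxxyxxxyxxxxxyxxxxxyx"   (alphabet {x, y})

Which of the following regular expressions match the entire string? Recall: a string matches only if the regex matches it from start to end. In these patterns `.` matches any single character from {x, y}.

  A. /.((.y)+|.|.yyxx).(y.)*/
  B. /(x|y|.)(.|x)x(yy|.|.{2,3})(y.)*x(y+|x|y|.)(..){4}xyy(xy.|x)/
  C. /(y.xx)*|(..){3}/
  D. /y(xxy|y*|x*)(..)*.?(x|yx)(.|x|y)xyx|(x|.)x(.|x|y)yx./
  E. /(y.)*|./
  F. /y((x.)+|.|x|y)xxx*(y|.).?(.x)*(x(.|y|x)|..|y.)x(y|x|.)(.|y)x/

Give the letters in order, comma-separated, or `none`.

D, F

A → no match
B → no match
C → no match
D → match
E → no match
F → match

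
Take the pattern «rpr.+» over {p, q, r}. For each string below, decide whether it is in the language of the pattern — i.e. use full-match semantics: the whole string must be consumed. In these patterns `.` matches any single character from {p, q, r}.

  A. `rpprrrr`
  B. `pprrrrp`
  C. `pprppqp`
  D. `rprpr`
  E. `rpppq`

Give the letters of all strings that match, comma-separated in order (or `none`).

D

A → no match — must start with `rpr`
B → no match — must start with `rpr`
C → no match — must start with `rpr`
D → match
E → no match — must start with `rpr`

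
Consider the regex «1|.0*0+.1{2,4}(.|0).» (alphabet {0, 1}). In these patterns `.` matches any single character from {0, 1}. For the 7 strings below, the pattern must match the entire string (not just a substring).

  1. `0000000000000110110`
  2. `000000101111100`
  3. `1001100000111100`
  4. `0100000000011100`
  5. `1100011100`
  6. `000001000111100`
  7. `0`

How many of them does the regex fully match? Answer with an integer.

0

1 → no match
2 → no match
3 → no match
4 → no match
5 → no match
6 → no match
7 → no match
Total matched: 0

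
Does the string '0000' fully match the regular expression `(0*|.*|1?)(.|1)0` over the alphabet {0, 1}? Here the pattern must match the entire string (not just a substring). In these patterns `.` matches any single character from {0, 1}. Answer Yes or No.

Yes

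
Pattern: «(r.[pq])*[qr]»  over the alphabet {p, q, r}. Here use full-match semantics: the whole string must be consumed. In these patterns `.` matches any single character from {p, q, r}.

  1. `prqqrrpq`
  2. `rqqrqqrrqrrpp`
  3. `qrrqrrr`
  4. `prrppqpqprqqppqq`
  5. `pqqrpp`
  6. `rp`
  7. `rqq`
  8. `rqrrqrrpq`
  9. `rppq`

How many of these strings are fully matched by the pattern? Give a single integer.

1

1 → no match
2 → no match
3 → no match
4 → no match
5 → no match
6 → no match
7 → no match
8 → no match
9 → match
Total matched: 1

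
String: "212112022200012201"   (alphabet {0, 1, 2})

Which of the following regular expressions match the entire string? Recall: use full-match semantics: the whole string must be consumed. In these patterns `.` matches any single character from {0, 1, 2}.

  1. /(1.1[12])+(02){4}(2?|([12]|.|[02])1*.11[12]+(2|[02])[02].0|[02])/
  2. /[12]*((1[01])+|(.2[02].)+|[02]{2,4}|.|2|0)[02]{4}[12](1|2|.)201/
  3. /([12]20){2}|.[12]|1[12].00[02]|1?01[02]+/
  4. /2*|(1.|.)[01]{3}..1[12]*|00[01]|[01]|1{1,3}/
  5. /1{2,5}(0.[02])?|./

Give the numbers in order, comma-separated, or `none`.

2

1 → no match — must start with "1"
2 → match
3 → no match
4 → no match
5 → no match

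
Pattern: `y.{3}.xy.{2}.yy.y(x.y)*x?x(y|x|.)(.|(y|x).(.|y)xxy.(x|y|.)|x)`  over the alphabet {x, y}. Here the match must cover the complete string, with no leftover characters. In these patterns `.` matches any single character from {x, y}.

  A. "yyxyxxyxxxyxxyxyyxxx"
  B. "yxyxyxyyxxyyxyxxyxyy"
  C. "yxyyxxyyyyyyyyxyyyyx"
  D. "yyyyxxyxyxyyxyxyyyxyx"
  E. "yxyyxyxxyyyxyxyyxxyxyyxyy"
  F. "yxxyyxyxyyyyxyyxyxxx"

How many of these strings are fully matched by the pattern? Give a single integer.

A → no match
B → match
C → no match
D → no match
E → no match
F → no match
Total matched: 1

1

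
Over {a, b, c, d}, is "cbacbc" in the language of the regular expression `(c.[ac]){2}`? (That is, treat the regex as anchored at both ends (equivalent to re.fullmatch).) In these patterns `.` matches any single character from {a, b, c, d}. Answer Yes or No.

Yes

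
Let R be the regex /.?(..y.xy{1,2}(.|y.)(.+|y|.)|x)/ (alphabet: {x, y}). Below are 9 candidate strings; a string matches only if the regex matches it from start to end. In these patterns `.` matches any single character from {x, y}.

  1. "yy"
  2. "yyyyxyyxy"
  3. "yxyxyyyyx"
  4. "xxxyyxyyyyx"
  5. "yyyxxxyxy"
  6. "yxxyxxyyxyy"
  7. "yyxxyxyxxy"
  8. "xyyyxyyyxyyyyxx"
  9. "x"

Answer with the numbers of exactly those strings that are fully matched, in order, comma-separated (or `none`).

1 → no match
2 → match
3 → no match
4 → match
5 → no match
6 → match
7 → no match
8 → match
9 → match

2, 4, 6, 8, 9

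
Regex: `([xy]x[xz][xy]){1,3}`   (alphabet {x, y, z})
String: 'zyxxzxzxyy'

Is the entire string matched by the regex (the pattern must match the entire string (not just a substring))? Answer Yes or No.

No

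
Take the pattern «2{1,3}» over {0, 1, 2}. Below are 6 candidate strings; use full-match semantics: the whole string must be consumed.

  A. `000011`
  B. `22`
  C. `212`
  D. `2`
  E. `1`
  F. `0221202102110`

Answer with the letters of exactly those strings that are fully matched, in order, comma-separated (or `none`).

B, D

A → no match — must start with `2`
B → match
C → no match
D → match
E → no match — must start with `2`
F → no match — must start with `2`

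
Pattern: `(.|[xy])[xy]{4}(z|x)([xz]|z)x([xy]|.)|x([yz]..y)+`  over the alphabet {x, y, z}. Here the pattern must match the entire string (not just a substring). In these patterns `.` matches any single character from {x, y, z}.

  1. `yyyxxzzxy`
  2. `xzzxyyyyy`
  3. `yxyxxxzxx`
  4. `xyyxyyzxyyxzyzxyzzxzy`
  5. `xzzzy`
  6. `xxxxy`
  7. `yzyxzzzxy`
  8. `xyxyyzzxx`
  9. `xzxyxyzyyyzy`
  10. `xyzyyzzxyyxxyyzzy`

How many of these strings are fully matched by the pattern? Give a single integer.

1 → match
2 → match
3 → match
4 → no match
5 → match
6 → no match
7 → no match
8 → match
9 → no match
10 → match
Total matched: 6

6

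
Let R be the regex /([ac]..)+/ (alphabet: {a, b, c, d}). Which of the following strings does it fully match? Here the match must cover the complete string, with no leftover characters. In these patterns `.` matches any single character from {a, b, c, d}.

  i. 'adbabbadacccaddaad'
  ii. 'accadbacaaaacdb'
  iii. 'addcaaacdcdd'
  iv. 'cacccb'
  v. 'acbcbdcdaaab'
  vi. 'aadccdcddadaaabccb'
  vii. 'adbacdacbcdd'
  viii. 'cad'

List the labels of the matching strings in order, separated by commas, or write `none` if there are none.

i, ii, iii, iv, v, vi, vii, viii

i → match
ii → match
iii → match
iv → match
v → match
vi → match
vii → match
viii → match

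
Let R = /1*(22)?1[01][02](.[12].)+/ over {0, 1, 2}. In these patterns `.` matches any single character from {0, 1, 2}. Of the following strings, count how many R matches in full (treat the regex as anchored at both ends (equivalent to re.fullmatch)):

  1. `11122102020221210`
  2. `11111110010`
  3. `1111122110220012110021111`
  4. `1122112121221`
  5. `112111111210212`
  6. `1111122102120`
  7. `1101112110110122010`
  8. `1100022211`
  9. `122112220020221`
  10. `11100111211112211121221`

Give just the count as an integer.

9

1 → match
2 → match
3 → match
4 → match
5 → match
6 → match
7 → no match
8 → match
9 → match
10 → match
Total matched: 9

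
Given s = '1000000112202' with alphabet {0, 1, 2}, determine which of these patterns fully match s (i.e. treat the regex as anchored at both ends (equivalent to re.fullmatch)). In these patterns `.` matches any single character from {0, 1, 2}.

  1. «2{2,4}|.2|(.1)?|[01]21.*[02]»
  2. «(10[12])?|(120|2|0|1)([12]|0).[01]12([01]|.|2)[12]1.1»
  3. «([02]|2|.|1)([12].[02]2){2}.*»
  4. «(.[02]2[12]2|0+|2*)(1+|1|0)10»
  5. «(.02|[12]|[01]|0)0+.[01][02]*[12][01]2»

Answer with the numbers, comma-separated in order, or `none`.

5

1 → no match
2 → no match
3 → no match
4 → no match — must end with '10'
5 → match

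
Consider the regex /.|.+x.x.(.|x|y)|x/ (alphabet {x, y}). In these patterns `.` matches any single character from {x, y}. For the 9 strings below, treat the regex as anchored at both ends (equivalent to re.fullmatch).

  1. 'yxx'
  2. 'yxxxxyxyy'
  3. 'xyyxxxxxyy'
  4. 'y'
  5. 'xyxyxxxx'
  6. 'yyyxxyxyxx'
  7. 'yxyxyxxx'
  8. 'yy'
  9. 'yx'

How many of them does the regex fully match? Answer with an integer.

1 → no match
2 → match
3 → match
4 → match
5 → no match
6 → no match
7 → match
8 → no match
9 → no match
Total matched: 4

4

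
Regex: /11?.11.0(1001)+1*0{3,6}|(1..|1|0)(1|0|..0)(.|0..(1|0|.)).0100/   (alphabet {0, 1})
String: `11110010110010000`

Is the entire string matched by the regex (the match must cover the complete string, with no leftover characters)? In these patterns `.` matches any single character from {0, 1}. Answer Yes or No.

No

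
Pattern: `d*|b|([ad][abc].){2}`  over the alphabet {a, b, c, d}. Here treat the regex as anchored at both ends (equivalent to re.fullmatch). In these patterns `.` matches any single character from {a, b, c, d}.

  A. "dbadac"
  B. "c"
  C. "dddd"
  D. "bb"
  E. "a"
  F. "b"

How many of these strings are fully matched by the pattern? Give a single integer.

3

A → match
B → no match
C → match
D → no match
E → no match
F → match
Total matched: 3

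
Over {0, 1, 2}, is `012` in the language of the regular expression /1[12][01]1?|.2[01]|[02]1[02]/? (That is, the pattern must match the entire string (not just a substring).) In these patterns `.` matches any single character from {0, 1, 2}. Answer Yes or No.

Yes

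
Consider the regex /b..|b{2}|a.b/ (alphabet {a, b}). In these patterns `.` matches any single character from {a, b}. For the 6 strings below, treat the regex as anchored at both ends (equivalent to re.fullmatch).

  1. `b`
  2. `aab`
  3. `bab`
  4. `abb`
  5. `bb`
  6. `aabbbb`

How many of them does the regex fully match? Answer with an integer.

4

1 → no match
2 → match
3 → match
4 → match
5 → match
6 → no match
Total matched: 4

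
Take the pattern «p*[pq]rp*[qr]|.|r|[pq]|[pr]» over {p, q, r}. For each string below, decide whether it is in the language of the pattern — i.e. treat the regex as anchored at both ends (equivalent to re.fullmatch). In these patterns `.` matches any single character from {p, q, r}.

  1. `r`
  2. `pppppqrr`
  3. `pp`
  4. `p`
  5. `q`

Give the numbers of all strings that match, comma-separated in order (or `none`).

1 → match
2 → match
3 → no match
4 → match
5 → match

1, 2, 4, 5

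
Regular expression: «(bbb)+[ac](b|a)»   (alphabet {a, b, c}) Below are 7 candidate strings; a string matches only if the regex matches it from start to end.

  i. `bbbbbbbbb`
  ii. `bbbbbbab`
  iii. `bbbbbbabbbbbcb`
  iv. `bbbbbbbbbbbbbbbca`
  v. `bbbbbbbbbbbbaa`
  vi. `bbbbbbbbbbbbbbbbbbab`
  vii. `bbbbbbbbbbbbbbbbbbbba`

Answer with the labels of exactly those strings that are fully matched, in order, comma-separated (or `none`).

ii, iv, v, vi

i. `bbbbbbbbb` → no match
ii. `bbbbbbab` → match
iii → no match
iv → match
v → match
vi → match
vii → no match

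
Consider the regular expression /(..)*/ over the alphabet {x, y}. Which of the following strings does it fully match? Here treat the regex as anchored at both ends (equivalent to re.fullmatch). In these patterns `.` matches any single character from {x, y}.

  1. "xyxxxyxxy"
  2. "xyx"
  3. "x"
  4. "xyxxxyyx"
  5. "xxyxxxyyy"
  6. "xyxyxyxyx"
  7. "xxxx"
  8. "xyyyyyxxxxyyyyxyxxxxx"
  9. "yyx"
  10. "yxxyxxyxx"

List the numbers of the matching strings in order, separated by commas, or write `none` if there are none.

4, 7

1 → no match
2 → no match
3 → no match
4 → match
5 → no match
6 → no match
7 → match
8 → no match
9 → no match
10 → no match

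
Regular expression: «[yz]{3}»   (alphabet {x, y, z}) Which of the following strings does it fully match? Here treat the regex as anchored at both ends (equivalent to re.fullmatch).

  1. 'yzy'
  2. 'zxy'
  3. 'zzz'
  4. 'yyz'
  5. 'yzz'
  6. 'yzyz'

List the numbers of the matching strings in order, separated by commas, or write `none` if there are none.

1, 3, 4, 5

1 → match
2 → no match
3 → match
4 → match
5 → match
6 → no match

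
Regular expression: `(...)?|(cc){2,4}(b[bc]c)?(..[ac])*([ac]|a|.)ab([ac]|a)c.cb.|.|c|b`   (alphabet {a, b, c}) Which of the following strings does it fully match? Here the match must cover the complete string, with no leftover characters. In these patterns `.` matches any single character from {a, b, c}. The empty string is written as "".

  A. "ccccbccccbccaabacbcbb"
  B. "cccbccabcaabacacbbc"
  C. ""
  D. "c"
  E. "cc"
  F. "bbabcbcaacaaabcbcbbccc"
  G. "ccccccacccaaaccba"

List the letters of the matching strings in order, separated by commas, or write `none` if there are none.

A → no match
B → no match
C. "" → match
D. "c" → match
E. "cc" → no match
F → no match
G → no match

C, D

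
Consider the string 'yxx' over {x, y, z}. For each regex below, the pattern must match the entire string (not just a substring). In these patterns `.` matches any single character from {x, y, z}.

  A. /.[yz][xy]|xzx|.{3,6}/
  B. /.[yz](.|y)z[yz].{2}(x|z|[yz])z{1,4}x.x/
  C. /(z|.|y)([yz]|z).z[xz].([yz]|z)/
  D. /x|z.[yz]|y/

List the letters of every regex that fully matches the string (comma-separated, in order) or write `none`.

A → match
B → no match
C → no match
D → no match

A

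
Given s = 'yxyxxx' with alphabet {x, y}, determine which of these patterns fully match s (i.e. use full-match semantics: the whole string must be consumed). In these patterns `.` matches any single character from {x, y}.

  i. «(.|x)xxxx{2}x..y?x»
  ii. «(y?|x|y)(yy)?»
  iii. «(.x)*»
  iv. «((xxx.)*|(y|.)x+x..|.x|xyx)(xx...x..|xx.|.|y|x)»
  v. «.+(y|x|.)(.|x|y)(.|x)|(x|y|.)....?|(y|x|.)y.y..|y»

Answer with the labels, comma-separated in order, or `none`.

i → no match
ii → no match
iii → match
iv → no match
v → match

iii, v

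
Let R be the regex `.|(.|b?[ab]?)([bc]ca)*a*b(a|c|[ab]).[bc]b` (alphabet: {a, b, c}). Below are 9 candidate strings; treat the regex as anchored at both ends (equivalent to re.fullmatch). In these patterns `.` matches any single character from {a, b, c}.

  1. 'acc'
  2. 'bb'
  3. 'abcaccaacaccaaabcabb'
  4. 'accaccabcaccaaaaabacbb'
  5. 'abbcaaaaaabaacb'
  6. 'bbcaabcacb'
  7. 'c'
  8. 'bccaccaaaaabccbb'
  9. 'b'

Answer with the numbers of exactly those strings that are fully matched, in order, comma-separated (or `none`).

4, 6, 7, 8, 9

1. 'acc' → no match
2. 'bb' → no match
3 → no match
4 → match
5 → no match
6. 'bbcaabcacb' → match
7. 'c' → match
8 → match
9. 'b' → match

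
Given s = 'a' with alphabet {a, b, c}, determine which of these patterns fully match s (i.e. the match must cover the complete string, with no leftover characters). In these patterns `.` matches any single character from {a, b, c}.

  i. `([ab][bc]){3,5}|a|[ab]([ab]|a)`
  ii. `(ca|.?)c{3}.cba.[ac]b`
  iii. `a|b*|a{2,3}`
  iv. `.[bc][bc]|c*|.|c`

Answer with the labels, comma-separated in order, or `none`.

i → match
ii → no match — must end with 'b'
iii → match
iv → match

i, iii, iv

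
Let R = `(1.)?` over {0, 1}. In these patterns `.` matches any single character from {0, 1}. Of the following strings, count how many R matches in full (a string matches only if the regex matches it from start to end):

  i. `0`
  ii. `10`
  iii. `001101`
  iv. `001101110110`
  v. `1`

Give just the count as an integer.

i → no match
ii → match
iii → no match
iv → no match
v → no match
Total matched: 1

1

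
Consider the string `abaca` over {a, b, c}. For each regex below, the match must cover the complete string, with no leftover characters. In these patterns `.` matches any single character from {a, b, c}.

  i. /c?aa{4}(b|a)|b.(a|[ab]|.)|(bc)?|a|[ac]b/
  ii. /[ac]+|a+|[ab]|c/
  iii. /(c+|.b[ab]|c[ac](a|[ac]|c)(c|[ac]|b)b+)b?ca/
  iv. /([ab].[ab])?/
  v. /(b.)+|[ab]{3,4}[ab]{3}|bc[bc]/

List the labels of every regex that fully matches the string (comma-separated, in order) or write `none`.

iii

i → no match
ii → no match
iii → match
iv → no match
v → no match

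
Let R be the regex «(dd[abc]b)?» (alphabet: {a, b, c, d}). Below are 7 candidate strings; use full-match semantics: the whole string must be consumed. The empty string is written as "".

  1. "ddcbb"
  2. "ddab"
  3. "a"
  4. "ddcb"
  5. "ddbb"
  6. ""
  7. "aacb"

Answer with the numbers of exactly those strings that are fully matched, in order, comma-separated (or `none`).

2, 4, 5, 6

1. "ddcbb" → no match
2. "ddab" → match
3. "a" → no match
4. "ddcb" → match
5. "ddbb" → match
6. "" → match
7. "aacb" → no match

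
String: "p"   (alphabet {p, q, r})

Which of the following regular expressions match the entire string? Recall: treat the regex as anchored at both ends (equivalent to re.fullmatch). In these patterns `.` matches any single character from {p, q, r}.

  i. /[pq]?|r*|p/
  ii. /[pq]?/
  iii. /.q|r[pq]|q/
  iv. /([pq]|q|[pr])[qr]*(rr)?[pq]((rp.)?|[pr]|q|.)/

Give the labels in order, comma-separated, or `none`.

i → match
ii → match
iii → no match
iv → no match

i, ii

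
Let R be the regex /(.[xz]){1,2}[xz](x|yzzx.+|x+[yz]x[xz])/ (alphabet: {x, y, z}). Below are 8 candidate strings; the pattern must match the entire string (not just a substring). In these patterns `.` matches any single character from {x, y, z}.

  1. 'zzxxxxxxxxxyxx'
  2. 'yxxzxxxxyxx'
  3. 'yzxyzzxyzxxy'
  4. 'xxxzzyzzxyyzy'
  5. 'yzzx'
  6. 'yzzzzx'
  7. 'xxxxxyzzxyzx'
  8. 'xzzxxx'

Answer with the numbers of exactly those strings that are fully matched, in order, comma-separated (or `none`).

1 → match
2 → match
3 → match
4 → match
5 → match
6 → match
7 → match
8 → match

1, 2, 3, 4, 5, 6, 7, 8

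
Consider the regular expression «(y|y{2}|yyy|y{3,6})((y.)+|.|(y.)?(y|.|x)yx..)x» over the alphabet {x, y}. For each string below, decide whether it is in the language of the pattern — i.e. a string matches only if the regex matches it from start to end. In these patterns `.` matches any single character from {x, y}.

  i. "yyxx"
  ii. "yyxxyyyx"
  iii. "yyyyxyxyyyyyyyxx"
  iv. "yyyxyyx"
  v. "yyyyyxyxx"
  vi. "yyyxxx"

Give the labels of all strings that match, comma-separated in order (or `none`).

i, iii, iv, v

i → match
ii → no match
iii → match
iv → match
v → match
vi → no match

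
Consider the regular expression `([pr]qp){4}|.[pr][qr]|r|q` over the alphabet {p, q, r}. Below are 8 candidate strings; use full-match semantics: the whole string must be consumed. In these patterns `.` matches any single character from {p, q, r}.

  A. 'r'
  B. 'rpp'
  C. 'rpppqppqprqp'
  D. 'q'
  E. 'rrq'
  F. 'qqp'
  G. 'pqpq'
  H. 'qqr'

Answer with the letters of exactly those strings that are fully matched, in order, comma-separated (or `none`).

A → match
B → no match
C → no match
D → match
E → match
F → no match
G → no match
H → no match

A, D, E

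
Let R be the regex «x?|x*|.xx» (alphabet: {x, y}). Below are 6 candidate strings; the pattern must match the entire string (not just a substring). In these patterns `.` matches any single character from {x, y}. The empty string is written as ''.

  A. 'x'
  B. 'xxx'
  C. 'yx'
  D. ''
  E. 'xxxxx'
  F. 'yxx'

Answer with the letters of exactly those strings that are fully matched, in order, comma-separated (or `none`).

A → match
B → match
C → no match
D → match
E → match
F → match

A, B, D, E, F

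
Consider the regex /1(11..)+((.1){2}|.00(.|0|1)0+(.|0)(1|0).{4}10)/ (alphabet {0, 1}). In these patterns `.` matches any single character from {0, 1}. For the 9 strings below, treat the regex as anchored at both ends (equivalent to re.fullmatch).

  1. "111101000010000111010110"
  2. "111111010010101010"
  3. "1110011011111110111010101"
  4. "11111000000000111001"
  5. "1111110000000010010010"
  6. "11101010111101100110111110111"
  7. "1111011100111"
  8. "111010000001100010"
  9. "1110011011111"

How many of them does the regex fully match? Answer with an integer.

5

1 → no match
2 → no match
3 → match
4 → no match
5 → match
6 → no match
7 → match
8 → match
9 → match
Total matched: 5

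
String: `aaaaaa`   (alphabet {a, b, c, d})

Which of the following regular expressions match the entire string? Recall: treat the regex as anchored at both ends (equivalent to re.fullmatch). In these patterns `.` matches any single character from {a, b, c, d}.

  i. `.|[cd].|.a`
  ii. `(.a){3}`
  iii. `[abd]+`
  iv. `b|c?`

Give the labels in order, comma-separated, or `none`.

i → no match
ii → match
iii → match
iv → no match

ii, iii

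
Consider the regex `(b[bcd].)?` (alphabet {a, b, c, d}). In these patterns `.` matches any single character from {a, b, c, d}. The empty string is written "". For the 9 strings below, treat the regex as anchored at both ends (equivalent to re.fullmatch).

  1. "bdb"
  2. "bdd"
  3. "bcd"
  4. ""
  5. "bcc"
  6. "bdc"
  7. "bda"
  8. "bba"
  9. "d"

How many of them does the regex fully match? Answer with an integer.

8

1. "bdb" → match
2. "bdd" → match
3. "bcd" → match
4. "" → match
5. "bcc" → match
6. "bdc" → match
7. "bda" → match
8. "bba" → match
9. "d" → no match
Total matched: 8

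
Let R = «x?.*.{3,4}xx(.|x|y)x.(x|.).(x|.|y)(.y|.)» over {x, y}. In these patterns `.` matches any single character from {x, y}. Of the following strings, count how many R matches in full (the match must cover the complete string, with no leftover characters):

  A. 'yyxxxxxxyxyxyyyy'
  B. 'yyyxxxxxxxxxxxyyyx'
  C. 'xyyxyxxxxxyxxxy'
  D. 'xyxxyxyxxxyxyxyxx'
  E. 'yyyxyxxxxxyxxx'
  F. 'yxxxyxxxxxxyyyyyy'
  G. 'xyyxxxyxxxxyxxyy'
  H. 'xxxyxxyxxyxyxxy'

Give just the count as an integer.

A → match
B → match
C → match
D → match
E → match
F → match
G → match
H → no match
Total matched: 7

7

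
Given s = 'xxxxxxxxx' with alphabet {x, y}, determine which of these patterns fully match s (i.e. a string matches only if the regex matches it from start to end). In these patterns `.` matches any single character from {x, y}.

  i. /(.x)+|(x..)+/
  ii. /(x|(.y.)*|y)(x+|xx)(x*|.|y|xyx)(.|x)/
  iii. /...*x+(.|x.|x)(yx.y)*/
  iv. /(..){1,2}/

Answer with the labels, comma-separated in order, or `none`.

i, ii, iii

i → match
ii → match
iii → match
iv → no match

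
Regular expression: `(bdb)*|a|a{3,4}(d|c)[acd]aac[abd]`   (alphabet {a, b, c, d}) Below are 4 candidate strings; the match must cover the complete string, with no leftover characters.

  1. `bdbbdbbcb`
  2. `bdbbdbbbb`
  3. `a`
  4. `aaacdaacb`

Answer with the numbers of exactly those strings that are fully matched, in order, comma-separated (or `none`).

1 → no match
2 → no match
3 → match
4 → match

3, 4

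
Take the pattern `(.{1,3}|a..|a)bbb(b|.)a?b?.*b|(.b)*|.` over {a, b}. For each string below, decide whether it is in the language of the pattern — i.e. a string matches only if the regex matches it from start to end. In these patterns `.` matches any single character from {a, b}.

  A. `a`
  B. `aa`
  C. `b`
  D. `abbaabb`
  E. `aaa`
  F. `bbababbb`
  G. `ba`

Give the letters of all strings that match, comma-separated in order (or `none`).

A → match
B → no match
C → match
D → no match
E → no match
F → match
G → no match

A, C, F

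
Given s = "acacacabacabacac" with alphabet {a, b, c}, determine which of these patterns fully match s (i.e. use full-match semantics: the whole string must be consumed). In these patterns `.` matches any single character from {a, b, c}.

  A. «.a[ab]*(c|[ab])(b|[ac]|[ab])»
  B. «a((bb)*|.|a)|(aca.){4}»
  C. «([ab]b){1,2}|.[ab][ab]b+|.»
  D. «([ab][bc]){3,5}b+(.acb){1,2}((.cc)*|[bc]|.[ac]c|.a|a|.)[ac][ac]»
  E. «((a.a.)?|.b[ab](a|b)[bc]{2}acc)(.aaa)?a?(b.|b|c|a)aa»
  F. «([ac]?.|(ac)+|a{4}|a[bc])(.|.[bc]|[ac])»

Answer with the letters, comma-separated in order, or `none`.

A → no match
B → match
C → no match
D → no match
E → no match — must end with "aa"
F → no match

B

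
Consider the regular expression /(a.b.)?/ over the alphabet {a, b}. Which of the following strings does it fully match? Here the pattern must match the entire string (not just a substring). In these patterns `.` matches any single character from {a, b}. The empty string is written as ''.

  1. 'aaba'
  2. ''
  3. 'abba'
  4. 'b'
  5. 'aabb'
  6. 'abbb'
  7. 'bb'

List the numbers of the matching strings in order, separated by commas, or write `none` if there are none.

1 → match
2 → match
3 → match
4 → no match
5 → match
6 → match
7 → no match

1, 2, 3, 5, 6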